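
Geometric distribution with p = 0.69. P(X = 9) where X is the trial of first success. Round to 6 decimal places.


P = (1-p)^(k-1) * p
(1-p)^(k-1) = 0.31^8 ≈ 0.00008528910
P = 0.00008528910 * 0.69 ≈ 0.00005884948

0.000059


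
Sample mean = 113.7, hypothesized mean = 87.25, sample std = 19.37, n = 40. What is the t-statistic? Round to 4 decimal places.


t = (xbar - mu0) / (s/sqrt(n))
xbar - mu0 = 113.7 - 87.25 = 26.45
sqrt(40) ≈ 6.32455532
s/sqrt(n) = 19.37 / 6.32455532 ≈ 3.06266591
t = 26.45 / 3.06266591 ≈ 8.636267

8.6363


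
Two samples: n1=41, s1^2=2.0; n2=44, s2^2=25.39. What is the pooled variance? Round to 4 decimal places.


sp^2 = ((n1-1)*s1^2 + (n2-1)*s2^2)/(n1+n2-2)
(n1-1)*s1^2 = 40 * 2.0 = 80
(n2-1)*s2^2 = 43 * 25.39 = 1091.77
numerator = 80 + 1091.77 = 1171.77
n1+n2-2 = 83
sp^2 = 1171.77 / 83 = 117177/8300 ≈ 14.117711

14.1177


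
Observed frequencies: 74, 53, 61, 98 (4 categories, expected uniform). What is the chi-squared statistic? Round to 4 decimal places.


chi2 = sum((O-E)^2/E), E = total/4
total = 286, E = 286/4 = 71.5
(74 - 71.5)^2 / 71.5 = 6.25 / 71.5 = 25/286 ≈ 0.087413
(53 - 71.5)^2 / 71.5 = 342.25 / 71.5 = 1369/286 ≈ 4.786713
(61 - 71.5)^2 / 71.5 = 110.25 / 71.5 = 441/286 ≈ 1.541958
(98 - 71.5)^2 / 71.5 = 702.25 / 71.5 = 2809/286 ≈ 9.821678
chi2 = 2322/143 ≈ 16.237762

16.2378


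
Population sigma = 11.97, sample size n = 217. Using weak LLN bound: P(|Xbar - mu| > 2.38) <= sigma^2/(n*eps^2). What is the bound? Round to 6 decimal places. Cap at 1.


bound = min(1, sigma^2/(n*eps^2))
sigma^2 = 11.97^2 = 143.2809
n*eps^2 = 217 * 2.38^2 = 217 * 5.6644 = 1229.1748
sigma^2/(n*eps^2) = 143.2809 / 1229.1748 ≈ 0.11656674

0.116567


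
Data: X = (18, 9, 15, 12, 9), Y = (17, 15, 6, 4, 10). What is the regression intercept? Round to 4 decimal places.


a = ybar - b*xbar, where b = sum((xi-xbar)(yi-ybar)) / sum((xi-xbar)^2)
n = 5, xbar = 63/5 = 12.6, ybar = 52/5 = 10.4
Sxy = sum((xi-xbar)(yi-ybar)) = 13.8
Sxx = sum((xi-xbar)^2) = 61.2
b = Sxy / Sxx = 23/102 ≈ 0.225490
a = 10.4 - 0.225490 * 12.6 = 257/34 ≈ 7.558824

7.5588


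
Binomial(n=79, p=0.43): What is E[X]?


E[X] = n*p = 79 * 0.43 = 33.97

33.97


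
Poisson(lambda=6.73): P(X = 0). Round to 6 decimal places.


P = e^(-lam) * lam^k / k!
e^(-6.73) ≈ 0.001194533
lam^k = 6.73^0 = 1
k! = 0! = 1
P = 0.001194533 * 1 / 1 ≈ 0.001195

0.001195


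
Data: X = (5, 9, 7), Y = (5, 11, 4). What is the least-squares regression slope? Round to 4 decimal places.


b = sum((xi-xbar)(yi-ybar)) / sum((xi-xbar)^2)
n = 3, xbar = 21/3 = 7, ybar = 20/3 ≈ 6.666667
Sxy = sum((xi-xbar)(yi-ybar)) = 12
Sxx = sum((xi-xbar)^2) = 8
b = Sxy / Sxx = 1.5

1.5000


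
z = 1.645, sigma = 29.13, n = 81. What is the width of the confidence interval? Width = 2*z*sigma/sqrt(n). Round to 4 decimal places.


width = 2*z*sigma/sqrt(n)
2*z*sigma = 2 * 1.645 * 29.13 = 95.8377
sqrt(81) = 9
width = 95.8377 / 9 ≈ 10.648633

10.6486


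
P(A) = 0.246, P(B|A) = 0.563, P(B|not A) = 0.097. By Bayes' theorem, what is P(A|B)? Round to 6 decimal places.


P(A|B) = P(B|A)*P(A) / P(B), P(B) = P(B|A)*P(A) + P(B|not A)*P(not A)
P(B|A)*P(A) = 0.563 * 0.246 = 0.138498
P(B|not A)*P(not A) = 0.097 * 0.754 = 0.073138
P(B) = 0.138498 + 0.073138 = 0.211636
P(A|B) = 0.138498 / 0.211636 ≈ 0.65441607

0.654416


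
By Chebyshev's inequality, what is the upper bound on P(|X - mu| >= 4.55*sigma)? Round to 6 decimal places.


P <= 1/k^2
k^2 = 4.55^2 = 20.7025
1/k^2 = 1 / 20.7025 = 400/8281 ≈ 0.04830335

0.048303


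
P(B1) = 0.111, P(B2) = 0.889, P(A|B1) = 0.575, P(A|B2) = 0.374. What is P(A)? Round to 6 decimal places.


P(A) = P(A|B1)*P(B1) + P(A|B2)*P(B2)
P(A|B1)*P(B1) = 0.575 * 0.111 = 0.063825
P(A|B2)*P(B2) = 0.374 * 0.889 = 0.332486
P(A) = 0.063825 + 0.332486 = 0.396311

0.396311


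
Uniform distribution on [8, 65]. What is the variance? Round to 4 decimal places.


Var = (b-a)^2 / 12
(b-a)^2 = (65 - 8)^2 = 3249
Var = 3249/12 = 270.75

270.7500


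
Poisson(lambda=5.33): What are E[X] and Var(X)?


E[X] = Var(X) = lambda = 5.33

5.33, 5.33


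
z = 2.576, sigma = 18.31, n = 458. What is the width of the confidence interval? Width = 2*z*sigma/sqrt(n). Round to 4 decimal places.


width = 2*z*sigma/sqrt(n)
2*z*sigma = 2 * 2.576 * 18.31 = 94.33312
sqrt(458) ≈ 21.400935
width = 94.33312 / 21.400935 ≈ 4.407897

4.4079


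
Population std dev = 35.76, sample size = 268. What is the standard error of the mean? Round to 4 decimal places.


SE = sigma / sqrt(n)
sqrt(268) ≈ 16.370706
SE = 35.76 / 16.370706 ≈ 2.184390

2.1844


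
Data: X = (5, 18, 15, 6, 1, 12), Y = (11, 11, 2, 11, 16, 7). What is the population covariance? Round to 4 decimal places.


Cov = (1/n)*sum((xi-xbar)(yi-ybar))
n = 6, xbar = 57/6 = 9.5, ybar = 58/6 = 29/3 ≈ 9.666667
sum((xi-xbar)(yi-ybar)) = -102
Cov = -102 / 6 = -17

-17.0000


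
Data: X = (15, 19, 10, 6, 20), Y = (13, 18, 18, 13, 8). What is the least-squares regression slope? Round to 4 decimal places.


b = sum((xi-xbar)(yi-ybar)) / sum((xi-xbar)^2)
n = 5, xbar = 70/5 = 14, ybar = 70/5 = 14
Sxy = sum((xi-xbar)(yi-ybar)) = -25
Sxx = sum((xi-xbar)^2) = 142
b = Sxy / Sxx = -25/142 ≈ -0.176056

-0.1761


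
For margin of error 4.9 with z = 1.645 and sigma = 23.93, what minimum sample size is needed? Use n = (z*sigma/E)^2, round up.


z*sigma/E = 1.645 * 23.93 / 4.9 ≈ 8.033643
(z*sigma/E)^2 ≈ 64.539418
round up: n = 65

65


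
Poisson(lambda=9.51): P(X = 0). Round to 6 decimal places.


P = e^(-lam) * lam^k / k!
e^(-9.51) ≈ 0.00007410704
lam^k = 9.51^0 = 1
k! = 0! = 1
P = 0.00007410704 * 1 / 1 ≈ 0.000074

0.000074


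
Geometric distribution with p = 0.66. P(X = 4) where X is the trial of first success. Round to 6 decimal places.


P = (1-p)^(k-1) * p
(1-p)^(k-1) = 0.34^3 = 0.039304
P = 0.039304 * 0.66 = 0.02594064

0.025941


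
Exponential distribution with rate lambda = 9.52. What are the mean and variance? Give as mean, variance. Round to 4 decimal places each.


mean = 1/lam, var = 1/lam^2
mean = 1 / 9.52 = 25/238 ≈ 0.105042
lam^2 = 9.52^2 = 90.6304
var = 1 / 90.6304 ≈ 0.011034

0.1050, 0.0110


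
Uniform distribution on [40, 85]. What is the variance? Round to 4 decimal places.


Var = (b-a)^2 / 12
(b-a)^2 = (85 - 40)^2 = 2025
Var = 2025/12 = 168.75

168.7500


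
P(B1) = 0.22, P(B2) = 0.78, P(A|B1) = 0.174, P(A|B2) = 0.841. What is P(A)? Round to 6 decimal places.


P(A) = P(A|B1)*P(B1) + P(A|B2)*P(B2)
P(A|B1)*P(B1) = 0.174 * 0.22 = 0.03828
P(A|B2)*P(B2) = 0.841 * 0.78 = 0.65598
P(A) = 0.03828 + 0.65598 = 0.69426

0.694260


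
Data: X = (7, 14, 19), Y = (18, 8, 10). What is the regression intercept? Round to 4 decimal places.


a = ybar - b*xbar, where b = sum((xi-xbar)(yi-ybar)) / sum((xi-xbar)^2)
n = 3, xbar = 40/3 ≈ 13.333333, ybar = 36/3 = 12
Sxy = sum((xi-xbar)(yi-ybar)) = -52
Sxx = sum((xi-xbar)^2) = 218/3 ≈ 72.666667
b = Sxy / Sxx = -78/109 ≈ -0.715596
a = 12 - (-0.715596) * 13.333333 = 2348/109 ≈ 21.541284

21.5413


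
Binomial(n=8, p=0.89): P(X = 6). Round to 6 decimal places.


P = C(n,k) * p^k * (1-p)^(n-k)
C(8,6) = 28
p^k = 0.89^6 ≈ 0.4969813
(1-p)^(n-k) = 0.11^2 = 0.0121
P = 28 * 0.4969813 * 0.0121 ≈ 0.168377

0.168377


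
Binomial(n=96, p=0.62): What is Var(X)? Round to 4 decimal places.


Var = n*p*(1-p) = 96 * 0.62 * 0.38 = 22.6176

22.6176


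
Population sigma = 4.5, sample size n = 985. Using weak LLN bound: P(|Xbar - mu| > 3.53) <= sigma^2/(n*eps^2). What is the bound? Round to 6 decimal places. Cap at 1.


bound = min(1, sigma^2/(n*eps^2))
sigma^2 = 4.5^2 = 20.25
n*eps^2 = 985 * 3.53^2 = 985 * 12.4609 = 12273.9865
sigma^2/(n*eps^2) = 20.25 / 12273.9865 ≈ 0.00164983

0.001650


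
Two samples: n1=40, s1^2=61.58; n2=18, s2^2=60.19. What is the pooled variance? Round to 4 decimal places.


sp^2 = ((n1-1)*s1^2 + (n2-1)*s2^2)/(n1+n2-2)
(n1-1)*s1^2 = 39 * 61.58 = 2401.62
(n2-1)*s2^2 = 17 * 60.19 = 1023.23
numerator = 2401.62 + 1023.23 = 3424.85
n1+n2-2 = 56
sp^2 = 3424.85 / 56 = 68497/1120 ≈ 61.158036

61.1580


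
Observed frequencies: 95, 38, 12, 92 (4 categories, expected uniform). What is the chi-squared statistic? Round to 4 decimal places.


chi2 = sum((O-E)^2/E), E = total/4
total = 237, E = 237/4 = 59.25
(95 - 59.25)^2 / 59.25 = 1278.0625 / 59.25 = 20449/948 ≈ 21.570675
(38 - 59.25)^2 / 59.25 = 451.5625 / 59.25 = 7225/948 ≈ 7.621308
(12 - 59.25)^2 / 59.25 = 2232.5625 / 59.25 = 11907/316 ≈ 37.680380
(92 - 59.25)^2 / 59.25 = 1072.5625 / 59.25 = 17161/948 ≈ 18.102321
chi2 = 6713/79 ≈ 84.974684

84.9747


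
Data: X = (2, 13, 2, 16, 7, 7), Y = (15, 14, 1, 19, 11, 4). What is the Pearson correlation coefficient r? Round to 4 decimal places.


r = sum((xi-xbar)(yi-ybar)) / sqrt(sum((xi-xbar)^2) * sum((yi-ybar)^2))
n = 6, xbar = 47/6 ≈ 7.833333, ybar = 64/6 = 32/3 ≈ 10.666667
Sxy = sum((xi-xbar)(yi-ybar)) = 365/3 ≈ 121.666667
Sxx = sum((xi-xbar)^2) = 977/6 ≈ 162.833333
Syy = sum((yi-ybar)^2) = 712/3 ≈ 237.333333
sqrt(Sxx*Syy) ≈ 196.585294
r = Sxy / sqrt(Sxx*Syy) = 121.666667 / 196.585294 ≈ 0.618900

0.6189


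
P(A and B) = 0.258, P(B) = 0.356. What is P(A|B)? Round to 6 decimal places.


P(A|B) = P(A and B) / P(B) = 0.258 / 0.356 = 129/178 ≈ 0.72471910

0.724719


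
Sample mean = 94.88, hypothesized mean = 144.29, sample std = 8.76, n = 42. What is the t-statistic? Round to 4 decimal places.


t = (xbar - mu0) / (s/sqrt(n))
xbar - mu0 = 94.88 - 144.29 = -49.41
sqrt(42) ≈ 6.48074070
s/sqrt(n) = 8.76 / 6.48074070 ≈ 1.35169735
t = -49.41 / 1.35169735 ≈ -36.554041

-36.5540


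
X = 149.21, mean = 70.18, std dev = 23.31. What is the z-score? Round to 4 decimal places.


z = (X - mu) / sigma
X - mu = 149.21 - 70.18 = 79.03
z = 79.03 / 23.31 = 1129/333 ≈ 3.390390

3.3904


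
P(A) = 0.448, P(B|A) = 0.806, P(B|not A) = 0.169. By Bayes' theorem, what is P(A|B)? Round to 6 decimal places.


P(A|B) = P(B|A)*P(A) / P(B), P(B) = P(B|A)*P(A) + P(B|not A)*P(not A)
P(B|A)*P(A) = 0.806 * 0.448 = 0.361088
P(B|not A)*P(not A) = 0.169 * 0.552 = 0.093288
P(B) = 0.361088 + 0.093288 = 0.454376
P(A|B) = 0.361088 / 0.454376 = 3472/4369 ≈ 0.79468986

0.794690


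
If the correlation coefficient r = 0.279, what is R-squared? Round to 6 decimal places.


R^2 = r^2 = (0.279)^2 = 0.077841

0.077841


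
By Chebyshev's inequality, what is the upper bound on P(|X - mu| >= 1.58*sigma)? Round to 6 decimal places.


P <= 1/k^2
k^2 = 1.58^2 = 2.4964
1/k^2 = 1 / 2.4964 = 2500/6241 ≈ 0.40057683

0.400577


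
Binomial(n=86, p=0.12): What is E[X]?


E[X] = n*p = 86 * 0.12 = 10.32

10.32


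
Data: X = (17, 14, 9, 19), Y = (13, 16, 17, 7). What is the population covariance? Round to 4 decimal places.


Cov = (1/n)*sum((xi-xbar)(yi-ybar))
n = 4, xbar = 59/4 = 14.75, ybar = 53/4 = 13.25
sum((xi-xbar)(yi-ybar)) = -50.75
Cov = -50.75 / 4 = -12.6875

-12.6875


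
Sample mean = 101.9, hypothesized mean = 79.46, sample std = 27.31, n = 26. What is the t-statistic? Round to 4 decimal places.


t = (xbar - mu0) / (s/sqrt(n))
xbar - mu0 = 101.9 - 79.46 = 22.44
sqrt(26) ≈ 5.09901951
s/sqrt(n) = 27.31 / 5.09901951 ≈ 5.35593165
t = 22.44 / 5.35593165 ≈ 4.189747

4.1897


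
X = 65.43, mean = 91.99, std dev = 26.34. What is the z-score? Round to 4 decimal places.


z = (X - mu) / sigma
X - mu = 65.43 - 91.99 = -26.56
z = -26.56 / 26.34 = -1328/1317 ≈ -1.008352

-1.0084


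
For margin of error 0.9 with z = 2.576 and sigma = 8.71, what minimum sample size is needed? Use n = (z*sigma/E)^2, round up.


z*sigma/E = 2.576 * 8.71 / 0.9 = 140231/5625 ≈ 24.929956
(z*sigma/E)^2 ≈ 621.502684
round up: n = 622

622


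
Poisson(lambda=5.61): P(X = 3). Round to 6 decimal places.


P = e^(-lam) * lam^k / k!
e^(-5.61) ≈ 0.003661069
lam^k = 5.61^3 = 176.558481
k! = 3! = 6
P = 0.003661069 * 176.558481 / 6 ≈ 0.107732

0.107732


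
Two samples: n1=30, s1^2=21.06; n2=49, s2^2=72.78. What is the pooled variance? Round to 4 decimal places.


sp^2 = ((n1-1)*s1^2 + (n2-1)*s2^2)/(n1+n2-2)
(n1-1)*s1^2 = 29 * 21.06 = 610.74
(n2-1)*s2^2 = 48 * 72.78 = 3493.44
numerator = 610.74 + 3493.44 = 4104.18
n1+n2-2 = 77
sp^2 = 4104.18 / 77 = 205209/3850 ≈ 53.301039

53.3010


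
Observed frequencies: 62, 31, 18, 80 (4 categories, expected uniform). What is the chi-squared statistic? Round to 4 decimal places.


chi2 = sum((O-E)^2/E), E = total/4
total = 191, E = 191/4 = 47.75
(62 - 47.75)^2 / 47.75 = 203.0625 / 47.75 = 3249/764 ≈ 4.252618
(31 - 47.75)^2 / 47.75 = 280.5625 / 47.75 = 4489/764 ≈ 5.875654
(18 - 47.75)^2 / 47.75 = 885.0625 / 47.75 = 14161/764 ≈ 18.535340
(80 - 47.75)^2 / 47.75 = 1040.0625 / 47.75 = 16641/764 ≈ 21.781414
chi2 = 9635/191 ≈ 50.445026

50.4450


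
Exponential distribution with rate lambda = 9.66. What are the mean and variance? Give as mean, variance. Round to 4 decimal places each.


mean = 1/lam, var = 1/lam^2
mean = 1 / 9.66 = 50/483 ≈ 0.103520
lam^2 = 9.66^2 = 93.3156
var = 1 / 93.3156 ≈ 0.010716

0.1035, 0.0107


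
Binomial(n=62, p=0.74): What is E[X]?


E[X] = n*p = 62 * 0.74 = 45.88

45.88


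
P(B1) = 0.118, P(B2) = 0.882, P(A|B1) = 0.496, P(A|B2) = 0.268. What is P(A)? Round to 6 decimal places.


P(A) = P(A|B1)*P(B1) + P(A|B2)*P(B2)
P(A|B1)*P(B1) = 0.496 * 0.118 = 0.058528
P(A|B2)*P(B2) = 0.268 * 0.882 = 0.236376
P(A) = 0.058528 + 0.236376 = 0.294904

0.294904


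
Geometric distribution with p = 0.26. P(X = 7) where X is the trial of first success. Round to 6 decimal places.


P = (1-p)^(k-1) * p
(1-p)^(k-1) = 0.74^6 ≈ 0.1642065
P = 0.1642065 * 0.26 ≈ 0.04269369

0.042694


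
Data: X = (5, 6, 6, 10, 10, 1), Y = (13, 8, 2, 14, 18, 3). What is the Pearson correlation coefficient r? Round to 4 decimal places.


r = sum((xi-xbar)(yi-ybar)) / sqrt(sum((xi-xbar)^2) * sum((yi-ybar)^2))
n = 6, xbar = 38/6 = 19/3 ≈ 6.333333, ybar = 58/6 = 29/3 ≈ 9.666667
Sxy = sum((xi-xbar)(yi-ybar)) = 242/3 ≈ 80.666667
Sxx = sum((xi-xbar)^2) = 172/3 ≈ 57.333333
Syy = sum((yi-ybar)^2) = 616/3 ≈ 205.333333
sqrt(Sxx*Syy) ≈ 108.500896
r = Sxy / sqrt(Sxx*Syy) = 80.666667 / 108.500896 ≈ 0.743465

0.7435


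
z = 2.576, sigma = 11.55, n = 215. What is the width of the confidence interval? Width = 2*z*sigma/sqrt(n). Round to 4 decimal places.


width = 2*z*sigma/sqrt(n)
2*z*sigma = 2 * 2.576 * 11.55 = 59.5056
sqrt(215) ≈ 14.662878
width = 59.5056 / 14.662878 ≈ 4.058248

4.0582


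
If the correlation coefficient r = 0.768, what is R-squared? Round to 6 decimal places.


R^2 = r^2 = (0.768)^2 = 0.589824

0.589824


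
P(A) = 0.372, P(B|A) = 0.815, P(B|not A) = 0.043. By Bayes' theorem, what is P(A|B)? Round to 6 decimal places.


P(A|B) = P(B|A)*P(A) / P(B), P(B) = P(B|A)*P(A) + P(B|not A)*P(not A)
P(B|A)*P(A) = 0.815 * 0.372 = 0.30318
P(B|not A)*P(not A) = 0.043 * 0.628 = 0.027004
P(B) = 0.30318 + 0.027004 = 0.330184
P(A|B) = 0.30318 / 0.330184 ≈ 0.91821530

0.918215


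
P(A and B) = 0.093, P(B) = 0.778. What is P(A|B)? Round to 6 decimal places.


P(A|B) = P(A and B) / P(B) = 0.093 / 0.778 = 93/778 ≈ 0.11953728

0.119537


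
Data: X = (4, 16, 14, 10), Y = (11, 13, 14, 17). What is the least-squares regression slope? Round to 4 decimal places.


b = sum((xi-xbar)(yi-ybar)) / sum((xi-xbar)^2)
n = 4, xbar = 44/4 = 11, ybar = 55/4 = 13.75
Sxy = sum((xi-xbar)(yi-ybar)) = 13
Sxx = sum((xi-xbar)^2) = 84
b = Sxy / Sxx = 13/84 ≈ 0.154762

0.1548


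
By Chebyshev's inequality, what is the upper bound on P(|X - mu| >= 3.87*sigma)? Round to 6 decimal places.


P <= 1/k^2
k^2 = 3.87^2 = 14.9769
1/k^2 = 1 / 14.9769 ≈ 0.06676949

0.066769


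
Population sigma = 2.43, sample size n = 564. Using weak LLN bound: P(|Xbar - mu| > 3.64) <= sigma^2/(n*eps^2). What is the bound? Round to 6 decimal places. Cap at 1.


bound = min(1, sigma^2/(n*eps^2))
sigma^2 = 2.43^2 = 5.9049
n*eps^2 = 564 * 3.64^2 = 564 * 13.2496 = 7472.7744
sigma^2/(n*eps^2) = 5.9049 / 7472.7744 ≈ 0.00079019

0.000790


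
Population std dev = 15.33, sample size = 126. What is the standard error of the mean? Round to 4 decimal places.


SE = sigma / sqrt(n)
sqrt(126) ≈ 11.224972
SE = 15.33 / 11.224972 ≈ 1.365705

1.3657


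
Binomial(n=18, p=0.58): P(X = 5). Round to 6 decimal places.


P = C(n,k) * p^k * (1-p)^(n-k)
C(18,5) = 8568
p^k = 0.58^5 ≈ 0.06563568
(1-p)^(n-k) = 0.42^13 ≈ 0.00001265438
P = 8568 * 0.06563568 * 0.00001265438 ≈ 0.007116

0.007116


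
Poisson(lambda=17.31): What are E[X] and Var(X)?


E[X] = Var(X) = lambda = 17.31

17.31, 17.31


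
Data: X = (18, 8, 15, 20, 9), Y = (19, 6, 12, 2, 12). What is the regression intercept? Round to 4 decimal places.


a = ybar - b*xbar, where b = sum((xi-xbar)(yi-ybar)) / sum((xi-xbar)^2)
n = 5, xbar = 70/5 = 14, ybar = 51/5 = 10.2
Sxy = sum((xi-xbar)(yi-ybar)) = 4
Sxx = sum((xi-xbar)^2) = 114
b = Sxy / Sxx = 2/57 ≈ 0.035088
a = 10.2 - 0.035088 * 14 = 2767/285 ≈ 9.708772

9.7088


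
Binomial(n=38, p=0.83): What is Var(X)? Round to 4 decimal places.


Var = n*p*(1-p) = 38 * 0.83 * 0.17 = 5.3618

5.3618


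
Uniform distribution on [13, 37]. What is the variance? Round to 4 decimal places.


Var = (b-a)^2 / 12
(b-a)^2 = (37 - 13)^2 = 576
Var = 576/12 = 48

48.0000


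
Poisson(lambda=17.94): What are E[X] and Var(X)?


E[X] = Var(X) = lambda = 17.94

17.94, 17.94


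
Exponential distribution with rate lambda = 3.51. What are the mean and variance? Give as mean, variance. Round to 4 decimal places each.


mean = 1/lam, var = 1/lam^2
mean = 1 / 3.51 = 100/351 ≈ 0.284900
lam^2 = 3.51^2 = 12.3201
var = 1 / 12.3201 ≈ 0.081168

0.2849, 0.0812


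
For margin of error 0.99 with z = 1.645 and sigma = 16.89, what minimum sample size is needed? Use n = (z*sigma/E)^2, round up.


z*sigma/E = 1.645 * 16.89 / 0.99 = 185227/6600 ≈ 28.064697
(z*sigma/E)^2 ≈ 787.627216
round up: n = 788

788


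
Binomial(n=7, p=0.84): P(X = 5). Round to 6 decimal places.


P = C(n,k) * p^k * (1-p)^(n-k)
C(7,5) = 21
p^k = 0.84^5 ≈ 0.4182119
(1-p)^(n-k) = 0.16^2 = 0.0256
P = 21 * 0.4182119 * 0.0256 ≈ 0.224831

0.224831


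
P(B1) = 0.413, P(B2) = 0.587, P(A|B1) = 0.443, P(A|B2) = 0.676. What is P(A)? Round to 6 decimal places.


P(A) = P(A|B1)*P(B1) + P(A|B2)*P(B2)
P(A|B1)*P(B1) = 0.443 * 0.413 = 0.182959
P(A|B2)*P(B2) = 0.676 * 0.587 = 0.396812
P(A) = 0.182959 + 0.396812 = 0.579771

0.579771


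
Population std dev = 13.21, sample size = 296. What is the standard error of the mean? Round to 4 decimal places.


SE = sigma / sqrt(n)
sqrt(296) ≈ 17.204651
SE = 13.21 / 17.204651 ≈ 0.767816

0.7678


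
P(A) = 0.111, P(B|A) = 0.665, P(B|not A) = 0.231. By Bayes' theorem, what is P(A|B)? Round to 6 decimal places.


P(A|B) = P(B|A)*P(A) / P(B), P(B) = P(B|A)*P(A) + P(B|not A)*P(not A)
P(B|A)*P(A) = 0.665 * 0.111 = 0.073815
P(B|not A)*P(not A) = 0.231 * 0.889 = 0.205359
P(B) = 0.073815 + 0.205359 = 0.279174
P(A|B) = 0.073815 / 0.279174 ≈ 0.26440499

0.264405


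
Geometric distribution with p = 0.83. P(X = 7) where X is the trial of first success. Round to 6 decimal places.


P = (1-p)^(k-1) * p
(1-p)^(k-1) = 0.17^6 ≈ 0.00002413757
P = 0.00002413757 * 0.83 ≈ 0.00002003418

0.000020


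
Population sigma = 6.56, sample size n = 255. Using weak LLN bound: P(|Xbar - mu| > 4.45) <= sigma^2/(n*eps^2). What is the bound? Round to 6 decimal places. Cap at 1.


bound = min(1, sigma^2/(n*eps^2))
sigma^2 = 6.56^2 = 43.0336
n*eps^2 = 255 * 4.45^2 = 255 * 19.8025 = 5049.6375
sigma^2/(n*eps^2) = 43.0336 / 5049.6375 ≈ 0.00852212

0.008522


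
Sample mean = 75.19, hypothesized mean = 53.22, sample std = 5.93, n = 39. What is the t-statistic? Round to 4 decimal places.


t = (xbar - mu0) / (s/sqrt(n))
xbar - mu0 = 75.19 - 53.22 = 21.97
sqrt(39) ≈ 6.24499800
s/sqrt(n) = 5.93 / 6.24499800 ≈ 0.94955995
t = 21.97 / 0.94955995 ≈ 23.137033

23.1370


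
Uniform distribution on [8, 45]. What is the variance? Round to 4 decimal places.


Var = (b-a)^2 / 12
(b-a)^2 = (45 - 8)^2 = 1369
Var = 1369/12 ≈ 114.083333

114.0833


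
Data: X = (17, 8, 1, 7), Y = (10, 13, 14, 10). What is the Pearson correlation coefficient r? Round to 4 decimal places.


r = sum((xi-xbar)(yi-ybar)) / sqrt(sum((xi-xbar)^2) * sum((yi-ybar)^2))
n = 4, xbar = 33/4 = 8.25, ybar = 47/4 = 11.75
Sxy = sum((xi-xbar)(yi-ybar)) = -29.75
Sxx = sum((xi-xbar)^2) = 130.75
Syy = sum((yi-ybar)^2) = 12.75
sqrt(Sxx*Syy) ≈ 40.829677
r = Sxy / sqrt(Sxx*Syy) = -29.75 / 40.829677 ≈ -0.728637

-0.7286


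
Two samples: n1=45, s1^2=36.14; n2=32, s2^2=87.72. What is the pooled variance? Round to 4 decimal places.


sp^2 = ((n1-1)*s1^2 + (n2-1)*s2^2)/(n1+n2-2)
(n1-1)*s1^2 = 44 * 36.14 = 1590.16
(n2-1)*s2^2 = 31 * 87.72 = 2719.32
numerator = 1590.16 + 2719.32 = 4309.48
n1+n2-2 = 75
sp^2 = 4309.48 / 75 = 107737/1875 ≈ 57.459733

57.4597


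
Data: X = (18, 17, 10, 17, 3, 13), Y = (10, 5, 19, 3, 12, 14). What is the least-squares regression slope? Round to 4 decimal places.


b = sum((xi-xbar)(yi-ybar)) / sum((xi-xbar)^2)
n = 6, xbar = 78/6 = 13, ybar = 63/6 = 10.5
Sxy = sum((xi-xbar)(yi-ybar)) = -95
Sxx = sum((xi-xbar)^2) = 166
b = Sxy / Sxx = -95/166 ≈ -0.572289

-0.5723


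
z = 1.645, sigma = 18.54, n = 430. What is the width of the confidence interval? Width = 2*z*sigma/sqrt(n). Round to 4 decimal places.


width = 2*z*sigma/sqrt(n)
2*z*sigma = 2 * 1.645 * 18.54 = 60.9966
sqrt(430) ≈ 20.736441
width = 60.9966 / 20.736441 ≈ 2.941517

2.9415


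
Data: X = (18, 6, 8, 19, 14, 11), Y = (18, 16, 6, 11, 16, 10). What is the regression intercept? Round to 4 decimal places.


a = ybar - b*xbar, where b = sum((xi-xbar)(yi-ybar)) / sum((xi-xbar)^2)
n = 6, xbar = 76/6 = 38/3 ≈ 12.666667, ybar = 77/6 ≈ 12.833333
Sxy = sum((xi-xbar)(yi-ybar)) = 107/3 ≈ 35.666667
Sxx = sum((xi-xbar)^2) = 418/3 ≈ 139.333333
b = Sxy / Sxx = 107/418 ≈ 0.255981
a = 12.833333 - 0.255981 * 12.666667 = 211/22 ≈ 9.590909

9.5909


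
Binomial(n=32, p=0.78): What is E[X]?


E[X] = n*p = 32 * 0.78 = 24.96

24.96


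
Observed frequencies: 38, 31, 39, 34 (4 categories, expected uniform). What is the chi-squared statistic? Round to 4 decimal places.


chi2 = sum((O-E)^2/E), E = total/4
total = 142, E = 142/4 = 35.5
(38 - 35.5)^2 / 35.5 = 6.25 / 35.5 = 25/142 ≈ 0.176056
(31 - 35.5)^2 / 35.5 = 20.25 / 35.5 = 81/142 ≈ 0.570423
(39 - 35.5)^2 / 35.5 = 12.25 / 35.5 = 49/142 ≈ 0.345070
(34 - 35.5)^2 / 35.5 = 2.25 / 35.5 = 9/142 ≈ 0.063380
chi2 = 82/71 ≈ 1.154930

1.1549


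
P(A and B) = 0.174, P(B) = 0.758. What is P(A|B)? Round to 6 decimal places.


P(A|B) = P(A and B) / P(B) = 0.174 / 0.758 = 87/379 ≈ 0.22955145

0.229551


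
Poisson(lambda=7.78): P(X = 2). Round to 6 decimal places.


P = e^(-lam) * lam^k / k!
e^(-7.78) ≈ 0.0004180122
lam^k = 7.78^2 = 60.5284
k! = 2! = 2
P = 0.0004180122 * 60.5284 / 2 ≈ 0.012651

0.012651


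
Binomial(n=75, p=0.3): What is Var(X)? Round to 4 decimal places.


Var = n*p*(1-p) = 75 * 0.3 * 0.7 = 15.75

15.7500


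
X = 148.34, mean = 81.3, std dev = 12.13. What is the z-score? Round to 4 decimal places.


z = (X - mu) / sigma
X - mu = 148.34 - 81.3 = 67.04
z = 67.04 / 12.13 = 6704/1213 ≈ 5.526793

5.5268


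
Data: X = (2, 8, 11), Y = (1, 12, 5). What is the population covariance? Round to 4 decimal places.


Cov = (1/n)*sum((xi-xbar)(yi-ybar))
n = 3, xbar = 21/3 = 7, ybar = 18/3 = 6
sum((xi-xbar)(yi-ybar)) = 27
Cov = 27 / 3 = 9

9.0000


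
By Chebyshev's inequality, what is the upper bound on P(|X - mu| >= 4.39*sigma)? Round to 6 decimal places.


P <= 1/k^2
k^2 = 4.39^2 = 19.2721
1/k^2 = 1 / 19.2721 ≈ 0.05188848

0.051888


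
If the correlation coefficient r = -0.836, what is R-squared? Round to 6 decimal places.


R^2 = r^2 = (-0.836)^2 = 0.698896

0.698896


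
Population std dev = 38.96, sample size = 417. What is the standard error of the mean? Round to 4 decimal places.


SE = sigma / sqrt(n)
sqrt(417) ≈ 20.420578
SE = 38.96 / 20.420578 ≈ 1.907879

1.9079


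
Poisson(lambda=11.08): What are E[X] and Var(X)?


E[X] = Var(X) = lambda = 11.08

11.08, 11.08


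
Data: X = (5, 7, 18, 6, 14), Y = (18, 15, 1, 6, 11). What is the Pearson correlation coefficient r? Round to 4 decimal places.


r = sum((xi-xbar)(yi-ybar)) / sqrt(sum((xi-xbar)^2) * sum((yi-ybar)^2))
n = 5, xbar = 50/5 = 10, ybar = 51/5 = 10.2
Sxy = sum((xi-xbar)(yi-ybar)) = -107
Sxx = sum((xi-xbar)^2) = 130
Syy = sum((yi-ybar)^2) = 186.8
sqrt(Sxx*Syy) ≈ 155.833244
r = Sxy / sqrt(Sxx*Syy) = -107 / 155.833244 ≈ -0.686631

-0.6866


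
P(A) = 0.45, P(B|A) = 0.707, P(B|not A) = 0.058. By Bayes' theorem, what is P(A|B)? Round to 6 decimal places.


P(A|B) = P(B|A)*P(A) / P(B), P(B) = P(B|A)*P(A) + P(B|not A)*P(not A)
P(B|A)*P(A) = 0.707 * 0.45 = 0.31815
P(B|not A)*P(not A) = 0.058 * 0.55 = 0.0319
P(B) = 0.31815 + 0.0319 = 0.35005
P(A|B) = 0.31815 / 0.35005 = 6363/7001 ≈ 0.90887016

0.908870


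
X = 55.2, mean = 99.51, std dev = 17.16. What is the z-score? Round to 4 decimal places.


z = (X - mu) / sigma
X - mu = 55.2 - 99.51 = -44.31
z = -44.31 / 17.16 = -1477/572 ≈ -2.582168

-2.5822


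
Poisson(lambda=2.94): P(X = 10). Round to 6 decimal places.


P = e^(-lam) * lam^k / k!
e^(-2.94) ≈ 0.05286573
lam^k = 2.94^10 ≈ 48247.332174
k! = 10! = 3628800
P = 0.05286573 * 48247.332174 / 3628800 ≈ 0.000703

0.000703


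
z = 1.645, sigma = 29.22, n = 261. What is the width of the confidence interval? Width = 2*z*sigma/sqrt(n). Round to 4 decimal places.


width = 2*z*sigma/sqrt(n)
2*z*sigma = 2 * 1.645 * 29.22 = 96.1338
sqrt(261) ≈ 16.155494
width = 96.1338 / 16.155494 ≈ 5.950533

5.9505


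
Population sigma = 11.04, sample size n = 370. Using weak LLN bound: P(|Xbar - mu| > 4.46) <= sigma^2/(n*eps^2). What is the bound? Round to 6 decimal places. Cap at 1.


bound = min(1, sigma^2/(n*eps^2))
sigma^2 = 11.04^2 = 121.8816
n*eps^2 = 370 * 4.46^2 = 370 * 19.8916 = 7359.892
sigma^2/(n*eps^2) = 121.8816 / 7359.892 ≈ 0.01656024

0.016560


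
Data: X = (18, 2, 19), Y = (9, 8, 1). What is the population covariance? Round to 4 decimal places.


Cov = (1/n)*sum((xi-xbar)(yi-ybar))
n = 3, xbar = 39/3 = 13, ybar = 18/3 = 6
sum((xi-xbar)(yi-ybar)) = -37
Cov = -37 / 3 = -37/3 ≈ -12.333333

-12.3333


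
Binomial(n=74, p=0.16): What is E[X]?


E[X] = n*p = 74 * 0.16 = 11.84

11.84


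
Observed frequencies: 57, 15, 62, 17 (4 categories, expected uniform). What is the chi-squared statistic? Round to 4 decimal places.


chi2 = sum((O-E)^2/E), E = total/4
total = 151, E = 151/4 = 37.75
(57 - 37.75)^2 / 37.75 = 370.5625 / 37.75 = 5929/604 ≈ 9.816225
(15 - 37.75)^2 / 37.75 = 517.5625 / 37.75 = 8281/604 ≈ 13.710265
(62 - 37.75)^2 / 37.75 = 588.0625 / 37.75 = 9409/604 ≈ 15.577815
(17 - 37.75)^2 / 37.75 = 430.5625 / 37.75 = 6889/604 ≈ 11.405629
chi2 = 7627/151 ≈ 50.509934

50.5099


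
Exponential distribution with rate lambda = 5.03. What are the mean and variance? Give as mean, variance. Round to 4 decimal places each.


mean = 1/lam, var = 1/lam^2
mean = 1 / 5.03 = 100/503 ≈ 0.198807
lam^2 = 5.03^2 = 25.3009
var = 1 / 25.3009 ≈ 0.039524

0.1988, 0.0395


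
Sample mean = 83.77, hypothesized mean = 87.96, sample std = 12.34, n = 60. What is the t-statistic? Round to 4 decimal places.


t = (xbar - mu0) / (s/sqrt(n))
xbar - mu0 = 83.77 - 87.96 = -4.19
sqrt(60) ≈ 7.74596669
s/sqrt(n) = 12.34 / 7.74596669 ≈ 1.59308715
t = -4.19 / 1.59308715 ≈ -2.630113

-2.6301


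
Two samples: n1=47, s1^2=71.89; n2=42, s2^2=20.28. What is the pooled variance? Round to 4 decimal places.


sp^2 = ((n1-1)*s1^2 + (n2-1)*s2^2)/(n1+n2-2)
(n1-1)*s1^2 = 46 * 71.89 = 3306.94
(n2-1)*s2^2 = 41 * 20.28 = 831.48
numerator = 3306.94 + 831.48 = 4138.42
n1+n2-2 = 87
sp^2 = 4138.42 / 87 = 206921/4350 ≈ 47.568046

47.5680


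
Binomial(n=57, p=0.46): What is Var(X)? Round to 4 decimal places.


Var = n*p*(1-p) = 57 * 0.46 * 0.54 = 14.1588

14.1588


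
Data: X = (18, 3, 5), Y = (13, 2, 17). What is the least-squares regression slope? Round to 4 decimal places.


b = sum((xi-xbar)(yi-ybar)) / sum((xi-xbar)^2)
n = 3, xbar = 26/3 ≈ 8.666667, ybar = 32/3 ≈ 10.666667
Sxy = sum((xi-xbar)(yi-ybar)) = 143/3 ≈ 47.666667
Sxx = sum((xi-xbar)^2) = 398/3 ≈ 132.666667
b = Sxy / Sxx = 143/398 ≈ 0.359296

0.3593


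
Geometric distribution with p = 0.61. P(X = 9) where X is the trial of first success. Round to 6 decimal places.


P = (1-p)^(k-1) * p
(1-p)^(k-1) = 0.39^8 ≈ 0.0005352009
P = 0.0005352009 * 0.61 ≈ 0.0003264726

0.000326


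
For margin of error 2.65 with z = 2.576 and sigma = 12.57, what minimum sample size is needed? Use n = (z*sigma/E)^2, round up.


z*sigma/E = 2.576 * 12.57 / 2.65 ≈ 12.218989
(z*sigma/E)^2 ≈ 149.303684
round up: n = 150

150


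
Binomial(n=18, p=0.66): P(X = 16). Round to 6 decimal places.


P = C(n,k) * p^k * (1-p)^(n-k)
C(18,16) = 153
p^k = 0.66^16 ≈ 0.001296292
(1-p)^(n-k) = 0.34^2 = 0.1156
P = 153 * 0.001296292 * 0.1156 ≈ 0.022927

0.022927


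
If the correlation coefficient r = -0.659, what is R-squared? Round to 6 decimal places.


R^2 = r^2 = (-0.659)^2 = 0.434281

0.434281


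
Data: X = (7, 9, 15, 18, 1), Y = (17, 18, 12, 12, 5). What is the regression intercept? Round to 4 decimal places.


a = ybar - b*xbar, where b = sum((xi-xbar)(yi-ybar)) / sum((xi-xbar)^2)
n = 5, xbar = 50/5 = 10, ybar = 64/5 = 12.8
Sxy = sum((xi-xbar)(yi-ybar)) = 42
Sxx = sum((xi-xbar)^2) = 180
b = Sxy / Sxx = 7/30 ≈ 0.233333
a = 12.8 - 0.233333 * 10 = 157/15 ≈ 10.466667

10.4667


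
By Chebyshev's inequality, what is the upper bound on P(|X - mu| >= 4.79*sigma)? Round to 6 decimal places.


P <= 1/k^2
k^2 = 4.79^2 = 22.9441
1/k^2 = 1 / 22.9441 ≈ 0.04358419

0.043584


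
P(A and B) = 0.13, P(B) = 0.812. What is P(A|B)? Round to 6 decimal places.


P(A|B) = P(A and B) / P(B) = 0.13 / 0.812 = 65/406 ≈ 0.16009852

0.160099


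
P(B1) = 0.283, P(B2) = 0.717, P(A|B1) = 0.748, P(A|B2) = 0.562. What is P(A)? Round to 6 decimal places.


P(A) = P(A|B1)*P(B1) + P(A|B2)*P(B2)
P(A|B1)*P(B1) = 0.748 * 0.283 = 0.211684
P(A|B2)*P(B2) = 0.562 * 0.717 = 0.402954
P(A) = 0.211684 + 0.402954 = 0.614638

0.614638


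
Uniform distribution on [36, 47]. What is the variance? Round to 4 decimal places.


Var = (b-a)^2 / 12
(b-a)^2 = (47 - 36)^2 = 121
Var = 121/12 ≈ 10.083333

10.0833


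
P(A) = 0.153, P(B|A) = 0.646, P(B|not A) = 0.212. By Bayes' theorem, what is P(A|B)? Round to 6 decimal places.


P(A|B) = P(B|A)*P(A) / P(B), P(B) = P(B|A)*P(A) + P(B|not A)*P(not A)
P(B|A)*P(A) = 0.646 * 0.153 = 0.098838
P(B|not A)*P(not A) = 0.212 * 0.847 = 0.179564
P(B) = 0.098838 + 0.179564 = 0.278402
P(A|B) = 0.098838 / 0.278402 ≈ 0.35501900

0.355019


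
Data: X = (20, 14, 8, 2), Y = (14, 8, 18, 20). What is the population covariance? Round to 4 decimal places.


Cov = (1/n)*sum((xi-xbar)(yi-ybar))
n = 4, xbar = 44/4 = 11, ybar = 60/4 = 15
sum((xi-xbar)(yi-ybar)) = -84
Cov = -84 / 4 = -21

-21.0000


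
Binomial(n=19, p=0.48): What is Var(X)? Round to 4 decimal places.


Var = n*p*(1-p) = 19 * 0.48 * 0.52 = 4.7424

4.7424


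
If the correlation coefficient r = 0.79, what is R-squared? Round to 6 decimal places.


R^2 = r^2 = (0.79)^2 = 0.6241

0.624100


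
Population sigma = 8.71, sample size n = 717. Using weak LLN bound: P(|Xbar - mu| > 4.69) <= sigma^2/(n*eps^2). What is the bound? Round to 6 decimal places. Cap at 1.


bound = min(1, sigma^2/(n*eps^2))
sigma^2 = 8.71^2 = 75.8641
n*eps^2 = 717 * 4.69^2 = 717 * 21.9961 = 15771.2037
sigma^2/(n*eps^2) = 75.8641 / 15771.2037 ≈ 0.00481029

0.004810


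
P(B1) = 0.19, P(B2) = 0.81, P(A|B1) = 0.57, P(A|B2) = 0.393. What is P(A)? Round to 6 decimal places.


P(A) = P(A|B1)*P(B1) + P(A|B2)*P(B2)
P(A|B1)*P(B1) = 0.57 * 0.19 = 0.1083
P(A|B2)*P(B2) = 0.393 * 0.81 = 0.31833
P(A) = 0.1083 + 0.31833 = 0.42663

0.426630


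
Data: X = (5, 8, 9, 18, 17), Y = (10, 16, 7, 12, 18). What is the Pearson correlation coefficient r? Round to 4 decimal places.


r = sum((xi-xbar)(yi-ybar)) / sqrt(sum((xi-xbar)^2) * sum((yi-ybar)^2))
n = 5, xbar = 57/5 = 11.4, ybar = 63/5 = 12.6
Sxy = sum((xi-xbar)(yi-ybar)) = 44.8
Sxx = sum((xi-xbar)^2) = 133.2
Syy = sum((yi-ybar)^2) = 79.2
sqrt(Sxx*Syy) ≈ 102.710467
r = Sxy / sqrt(Sxx*Syy) = 44.8 / 102.710467 ≈ 0.436178

0.4362


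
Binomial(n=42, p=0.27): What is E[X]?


E[X] = n*p = 42 * 0.27 = 11.34

11.34


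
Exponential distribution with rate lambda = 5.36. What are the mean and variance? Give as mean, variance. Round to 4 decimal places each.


mean = 1/lam, var = 1/lam^2
mean = 1 / 5.36 = 25/134 ≈ 0.186567
lam^2 = 5.36^2 = 28.7296
var = 1 / 28.7296 ≈ 0.034807

0.1866, 0.0348


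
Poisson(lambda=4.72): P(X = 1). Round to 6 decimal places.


P = e^(-lam) * lam^k / k!
e^(-4.72) ≈ 0.008915179
lam^k = 4.72^1 = 4.72
k! = 1! = 1
P = 0.008915179 * 4.72 / 1 ≈ 0.042080

0.042080


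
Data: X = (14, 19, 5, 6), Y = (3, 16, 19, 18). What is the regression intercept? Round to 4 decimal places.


a = ybar - b*xbar, where b = sum((xi-xbar)(yi-ybar)) / sum((xi-xbar)^2)
n = 4, xbar = 44/4 = 11, ybar = 56/4 = 14
Sxy = sum((xi-xbar)(yi-ybar)) = -67
Sxx = sum((xi-xbar)^2) = 134
b = Sxy / Sxx = -0.5
a = 14 - (-0.5) * 11 = 19.5

19.5000


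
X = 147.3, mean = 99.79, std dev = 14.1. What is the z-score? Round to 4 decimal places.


z = (X - mu) / sigma
X - mu = 147.3 - 99.79 = 47.51
z = 47.51 / 14.1 = 4751/1410 ≈ 3.369504

3.3695


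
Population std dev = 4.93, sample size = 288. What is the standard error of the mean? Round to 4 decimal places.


SE = sigma / sqrt(n)
sqrt(288) ≈ 16.970563
SE = 4.93 / 16.970563 ≈ 0.290503

0.2905


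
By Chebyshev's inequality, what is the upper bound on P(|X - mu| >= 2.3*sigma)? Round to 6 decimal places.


P <= 1/k^2
k^2 = 2.3^2 = 5.29
1/k^2 = 1 / 5.29 = 100/529 ≈ 0.18903592

0.189036


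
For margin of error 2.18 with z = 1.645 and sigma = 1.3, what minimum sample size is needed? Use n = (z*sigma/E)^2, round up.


z*sigma/E = 1.645 * 1.3 / 2.18 = 4277/4360 ≈ 0.980963
(z*sigma/E)^2 ≈ 0.962289
round up: n = 1

1


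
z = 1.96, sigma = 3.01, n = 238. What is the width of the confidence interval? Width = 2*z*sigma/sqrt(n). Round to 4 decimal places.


width = 2*z*sigma/sqrt(n)
2*z*sigma = 2 * 1.96 * 3.01 = 11.7992
sqrt(238) ≈ 15.427249
width = 11.7992 / 15.427249 ≈ 0.764829

0.7648


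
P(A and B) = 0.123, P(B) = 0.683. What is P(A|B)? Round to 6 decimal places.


P(A|B) = P(A and B) / P(B) = 0.123 / 0.683 = 123/683 ≈ 0.18008785

0.180088


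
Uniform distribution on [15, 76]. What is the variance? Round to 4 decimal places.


Var = (b-a)^2 / 12
(b-a)^2 = (76 - 15)^2 = 3721
Var = 3721/12 ≈ 310.083333

310.0833


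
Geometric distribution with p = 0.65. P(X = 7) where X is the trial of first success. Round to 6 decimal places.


P = (1-p)^(k-1) * p
(1-p)^(k-1) = 0.35^6 ≈ 0.001838266
P = 0.001838266 * 0.65 ≈ 0.001194873

0.001195


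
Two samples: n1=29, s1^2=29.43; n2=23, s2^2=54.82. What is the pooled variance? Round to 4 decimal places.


sp^2 = ((n1-1)*s1^2 + (n2-1)*s2^2)/(n1+n2-2)
(n1-1)*s1^2 = 28 * 29.43 = 824.04
(n2-1)*s2^2 = 22 * 54.82 = 1206.04
numerator = 824.04 + 1206.04 = 2030.08
n1+n2-2 = 50
sp^2 = 2030.08 / 50 = 40.6016

40.6016


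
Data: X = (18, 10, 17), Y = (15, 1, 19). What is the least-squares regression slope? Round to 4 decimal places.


b = sum((xi-xbar)(yi-ybar)) / sum((xi-xbar)^2)
n = 3, xbar = 45/3 = 15, ybar = 35/3 ≈ 11.666667
Sxy = sum((xi-xbar)(yi-ybar)) = 78
Sxx = sum((xi-xbar)^2) = 38
b = Sxy / Sxx = 39/19 ≈ 2.052632

2.0526


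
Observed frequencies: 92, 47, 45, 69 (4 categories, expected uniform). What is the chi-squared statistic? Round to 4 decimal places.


chi2 = sum((O-E)^2/E), E = total/4
total = 253, E = 253/4 = 63.25
(92 - 63.25)^2 / 63.25 = 826.5625 / 63.25 = 575/44 ≈ 13.068182
(47 - 63.25)^2 / 63.25 = 264.0625 / 63.25 = 4225/1012 ≈ 4.174901
(45 - 63.25)^2 / 63.25 = 333.0625 / 63.25 = 5329/1012 ≈ 5.265810
(69 - 63.25)^2 / 63.25 = 33.0625 / 63.25 = 23/44 ≈ 0.522727
chi2 = 5827/253 ≈ 23.031621

23.0316


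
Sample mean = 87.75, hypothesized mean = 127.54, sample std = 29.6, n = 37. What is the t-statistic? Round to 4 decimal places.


t = (xbar - mu0) / (s/sqrt(n))
xbar - mu0 = 87.75 - 127.54 = -39.79
sqrt(37) ≈ 6.08276253
s/sqrt(n) = 29.6 / 6.08276253 ≈ 4.86621002
t = -39.79 / 4.86621002 ≈ -8.176795

-8.1768


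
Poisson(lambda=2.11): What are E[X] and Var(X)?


E[X] = Var(X) = lambda = 2.11

2.11, 2.11


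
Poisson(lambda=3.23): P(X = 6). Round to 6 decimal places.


P = e^(-lam) * lam^k / k!
e^(-3.23) ≈ 0.03955750
lam^k = 3.23^6 ≈ 1135.573199
k! = 6! = 720
P = 0.03955750 * 1135.573199 / 720 ≈ 0.062389

0.062389


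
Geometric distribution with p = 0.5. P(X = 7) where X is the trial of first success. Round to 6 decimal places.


P = (1-p)^(k-1) * p
(1-p)^(k-1) = 0.5^6 = 0.015625
P = 0.015625 * 0.5 = 0.0078125

0.007813


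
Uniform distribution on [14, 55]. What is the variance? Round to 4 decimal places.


Var = (b-a)^2 / 12
(b-a)^2 = (55 - 14)^2 = 1681
Var = 1681/12 ≈ 140.083333

140.0833


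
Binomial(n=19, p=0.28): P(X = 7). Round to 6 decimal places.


P = C(n,k) * p^k * (1-p)^(n-k)
C(19,7) = 50388
p^k = 0.28^7 ≈ 0.0001349293
(1-p)^(n-k) = 0.72^12 ≈ 0.01940841
P = 50388 * 0.0001349293 * 0.01940841 ≈ 0.131954

0.131954


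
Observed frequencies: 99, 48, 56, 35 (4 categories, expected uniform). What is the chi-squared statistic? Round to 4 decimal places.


chi2 = sum((O-E)^2/E), E = total/4
total = 238, E = 238/4 = 59.5
(99 - 59.5)^2 / 59.5 = 1560.25 / 59.5 = 6241/238 ≈ 26.222689
(48 - 59.5)^2 / 59.5 = 132.25 / 59.5 = 529/238 ≈ 2.222689
(56 - 59.5)^2 / 59.5 = 12.25 / 59.5 = 7/34 ≈ 0.205882
(35 - 59.5)^2 / 59.5 = 600.25 / 59.5 = 343/34 ≈ 10.088235
chi2 = 4610/119 ≈ 38.739496

38.7395


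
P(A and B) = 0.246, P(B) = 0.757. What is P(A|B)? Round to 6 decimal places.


P(A|B) = P(A and B) / P(B) = 0.246 / 0.757 = 246/757 ≈ 0.32496697

0.324967


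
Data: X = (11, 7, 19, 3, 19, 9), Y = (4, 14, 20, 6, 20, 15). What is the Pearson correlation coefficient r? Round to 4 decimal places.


r = sum((xi-xbar)(yi-ybar)) / sqrt(sum((xi-xbar)^2) * sum((yi-ybar)^2))
n = 6, xbar = 68/6 = 34/3 ≈ 11.333333, ybar = 79/6 ≈ 13.166667
Sxy = sum((xi-xbar)(yi-ybar)) = 479/3 ≈ 159.666667
Sxx = sum((xi-xbar)^2) = 634/3 ≈ 211.333333
Syy = sum((yi-ybar)^2) = 1397/6 ≈ 232.833333
sqrt(Sxx*Syy) ≈ 221.823003
r = Sxy / sqrt(Sxx*Syy) = 159.666667 / 221.823003 ≈ 0.719793

0.7198


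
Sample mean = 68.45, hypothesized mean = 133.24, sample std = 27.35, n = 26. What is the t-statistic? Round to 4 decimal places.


t = (xbar - mu0) / (s/sqrt(n))
xbar - mu0 = 68.45 - 133.24 = -64.79
sqrt(26) ≈ 5.09901951
s/sqrt(n) = 27.35 / 5.09901951 ≈ 5.36377630
t = -64.79 / 5.36377630 ≈ -12.079176

-12.0792


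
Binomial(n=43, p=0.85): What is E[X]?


E[X] = n*p = 43 * 0.85 = 36.55

36.55


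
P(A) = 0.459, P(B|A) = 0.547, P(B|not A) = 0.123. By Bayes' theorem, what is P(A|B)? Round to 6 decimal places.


P(A|B) = P(B|A)*P(A) / P(B), P(B) = P(B|A)*P(A) + P(B|not A)*P(not A)
P(B|A)*P(A) = 0.547 * 0.459 = 0.251073
P(B|not A)*P(not A) = 0.123 * 0.541 = 0.066543
P(B) = 0.251073 + 0.066543 = 0.317616
P(A|B) = 0.251073 / 0.317616 ≈ 0.79049229

0.790492


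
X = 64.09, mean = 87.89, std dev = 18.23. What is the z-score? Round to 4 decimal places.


z = (X - mu) / sigma
X - mu = 64.09 - 87.89 = -23.8
z = -23.8 / 18.23 = -2380/1823 ≈ -1.305540

-1.3055
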